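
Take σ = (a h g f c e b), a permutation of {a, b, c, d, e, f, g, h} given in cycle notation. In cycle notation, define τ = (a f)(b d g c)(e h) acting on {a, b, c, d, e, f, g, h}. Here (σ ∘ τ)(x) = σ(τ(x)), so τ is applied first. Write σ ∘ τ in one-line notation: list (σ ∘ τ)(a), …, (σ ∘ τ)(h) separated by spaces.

c d a f g h e b

(σ ∘ τ)(x) = σ(τ(x)). Computing each image: σ(τ(a)) = σ(f) = c, σ(τ(b)) = σ(d) = d, σ(τ(c)) = σ(b) = a, σ(τ(d)) = σ(g) = f, σ(τ(e)) = σ(h) = g, σ(τ(f)) = σ(a) = h, σ(τ(g)) = σ(c) = e, σ(τ(h)) = σ(e) = b.
Hence σ ∘ τ = [c d a f g h e b].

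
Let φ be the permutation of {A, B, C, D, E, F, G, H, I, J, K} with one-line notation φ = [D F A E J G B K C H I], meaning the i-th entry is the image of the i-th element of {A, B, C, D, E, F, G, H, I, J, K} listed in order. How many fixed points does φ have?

0

No element satisfies φ(x) = x, so there are 0 fixed points.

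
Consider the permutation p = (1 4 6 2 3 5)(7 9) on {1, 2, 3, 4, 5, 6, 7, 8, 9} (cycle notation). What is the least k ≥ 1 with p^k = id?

The disjoint cycles have lengths 6, 2, 1.
Since disjoint cycles commute, ord(p) = lcm(6, 2) = 6.

6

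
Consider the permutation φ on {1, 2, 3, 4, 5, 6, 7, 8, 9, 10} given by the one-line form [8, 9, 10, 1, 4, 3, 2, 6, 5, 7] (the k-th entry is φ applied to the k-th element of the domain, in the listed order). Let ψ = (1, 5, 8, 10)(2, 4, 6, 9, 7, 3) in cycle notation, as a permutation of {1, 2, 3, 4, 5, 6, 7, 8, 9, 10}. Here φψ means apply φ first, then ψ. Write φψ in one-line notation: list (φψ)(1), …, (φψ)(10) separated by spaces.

(φψ)(x) = ψ(φ(x)). Computing each image: ψ(φ(1)) = ψ(8) = 10, ψ(φ(2)) = ψ(9) = 7, ψ(φ(3)) = ψ(10) = 1, ψ(φ(4)) = ψ(1) = 5, ψ(φ(5)) = ψ(4) = 6, ψ(φ(6)) = ψ(3) = 2, ψ(φ(7)) = ψ(2) = 4, ψ(φ(8)) = ψ(6) = 9, ψ(φ(9)) = ψ(5) = 8, ψ(φ(10)) = ψ(7) = 3.
Hence φψ = [10 7 1 5 6 2 4 9 8 3].

10 7 1 5 6 2 4 9 8 3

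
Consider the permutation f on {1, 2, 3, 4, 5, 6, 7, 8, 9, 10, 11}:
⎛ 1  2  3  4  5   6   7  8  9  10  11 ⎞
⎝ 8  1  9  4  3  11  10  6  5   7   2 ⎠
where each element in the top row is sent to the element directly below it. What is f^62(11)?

Tracing 11 → 2 → … returns to 11 after 5 steps, so 11 lies in a 5-cycle (1, 8, 6, 11, 2).
On a 5-cycle, f^5 is the identity, so f^62 = f^2 there (62 ≡ 2 mod 5).
Advancing 2 steps from 11: 11 → 2 → 1.

1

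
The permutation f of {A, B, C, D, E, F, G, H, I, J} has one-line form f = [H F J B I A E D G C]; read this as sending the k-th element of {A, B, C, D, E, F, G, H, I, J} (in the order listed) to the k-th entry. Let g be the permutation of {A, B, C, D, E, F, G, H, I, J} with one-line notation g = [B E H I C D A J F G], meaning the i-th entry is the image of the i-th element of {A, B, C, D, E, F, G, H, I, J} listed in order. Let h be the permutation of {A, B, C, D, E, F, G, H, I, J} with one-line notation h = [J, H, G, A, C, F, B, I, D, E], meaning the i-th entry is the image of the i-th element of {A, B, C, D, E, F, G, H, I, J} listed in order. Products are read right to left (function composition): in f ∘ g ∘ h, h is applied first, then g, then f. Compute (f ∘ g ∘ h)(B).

Chase B: h(B) = H; g(H) = J; f(J) = C. Hence (f ∘ g ∘ h)(B) = C.

C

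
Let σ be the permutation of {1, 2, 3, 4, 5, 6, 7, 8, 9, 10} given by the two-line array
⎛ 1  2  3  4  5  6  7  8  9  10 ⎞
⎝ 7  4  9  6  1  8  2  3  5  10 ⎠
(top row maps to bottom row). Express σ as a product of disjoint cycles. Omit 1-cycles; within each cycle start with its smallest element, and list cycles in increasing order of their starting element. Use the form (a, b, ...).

Start at 1 and follow images: 1 → 7 → 2 → 4 → 6 → 8 → 3 → 9 → 5 → 1, giving the cycle (1, 7, 2, 4, 6, 8, 3, 9, 5).
Repeating from the next unused element and collecting all non-trivial cycles gives (1, 7, 2, 4, 6, 8, 3, 9, 5).

(1, 7, 2, 4, 6, 8, 3, 9, 5)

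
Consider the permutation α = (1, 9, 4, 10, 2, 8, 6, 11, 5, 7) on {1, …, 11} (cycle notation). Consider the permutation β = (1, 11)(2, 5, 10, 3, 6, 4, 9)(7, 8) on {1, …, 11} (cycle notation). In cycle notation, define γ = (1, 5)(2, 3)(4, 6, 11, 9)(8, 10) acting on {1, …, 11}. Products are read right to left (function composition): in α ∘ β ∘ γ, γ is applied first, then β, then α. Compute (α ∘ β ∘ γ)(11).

Chase 11: γ(11) = 9; β(9) = 2; α(2) = 8. Hence (α ∘ β ∘ γ)(11) = 8.

8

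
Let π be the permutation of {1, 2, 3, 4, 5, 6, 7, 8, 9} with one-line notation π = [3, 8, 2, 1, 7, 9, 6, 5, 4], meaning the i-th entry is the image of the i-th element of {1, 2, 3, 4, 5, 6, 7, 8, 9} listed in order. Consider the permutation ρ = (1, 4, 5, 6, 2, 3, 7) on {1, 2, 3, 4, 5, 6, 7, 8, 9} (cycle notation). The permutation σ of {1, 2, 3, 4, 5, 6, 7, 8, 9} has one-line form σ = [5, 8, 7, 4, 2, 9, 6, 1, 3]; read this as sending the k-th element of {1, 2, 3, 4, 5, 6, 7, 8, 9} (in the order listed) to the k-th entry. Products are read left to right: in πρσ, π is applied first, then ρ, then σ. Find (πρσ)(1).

6

(πρσ)(1) = σ(ρ(π(1))). π(1) = 3, then ρ(3) = 7, then σ(7) = 6, so the result is 6.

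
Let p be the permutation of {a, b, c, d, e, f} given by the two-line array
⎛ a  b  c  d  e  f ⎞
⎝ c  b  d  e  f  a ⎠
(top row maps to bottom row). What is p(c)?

d

The entry below c in the array is d, so p(c) = d.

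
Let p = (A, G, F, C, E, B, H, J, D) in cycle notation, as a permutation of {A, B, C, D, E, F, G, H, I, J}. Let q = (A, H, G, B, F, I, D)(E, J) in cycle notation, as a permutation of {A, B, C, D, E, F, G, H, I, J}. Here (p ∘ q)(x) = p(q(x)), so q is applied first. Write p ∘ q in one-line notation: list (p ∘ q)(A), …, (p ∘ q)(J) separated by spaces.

J C E G D I H F A B

For each element, apply q then p: A → H → J; B → F → C; C → C → E; D → A → G; E → J → D; F → I → I; G → B → H; H → G → F; I → D → A; J → E → B.
Collecting the images, p ∘ q = [J C E G D I H F A B].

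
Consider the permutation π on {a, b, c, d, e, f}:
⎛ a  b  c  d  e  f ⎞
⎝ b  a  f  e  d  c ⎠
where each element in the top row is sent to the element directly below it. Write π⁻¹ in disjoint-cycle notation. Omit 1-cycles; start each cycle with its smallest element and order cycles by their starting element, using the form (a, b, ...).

(a, b)(c, f)(d, e)

The cycle decomposition of π is (a, b)(c, f)(d, e).
The inverse reverses every cycle; in canonical form, π⁻¹ = (a, b)(c, f)(d, e).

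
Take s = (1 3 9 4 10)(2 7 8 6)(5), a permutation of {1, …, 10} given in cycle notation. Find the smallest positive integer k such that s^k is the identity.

20

The disjoint cycles have lengths 5, 4, 1.
The order is lcm(5, 4) = 20.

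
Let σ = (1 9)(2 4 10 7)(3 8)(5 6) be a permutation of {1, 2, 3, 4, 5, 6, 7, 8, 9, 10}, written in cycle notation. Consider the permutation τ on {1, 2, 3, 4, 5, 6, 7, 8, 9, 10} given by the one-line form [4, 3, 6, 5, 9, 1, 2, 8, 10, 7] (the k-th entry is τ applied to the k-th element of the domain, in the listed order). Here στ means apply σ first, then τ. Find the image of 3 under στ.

σ(3) = 8, then τ(8) = 8; composing gives (στ)(3) = 8.

8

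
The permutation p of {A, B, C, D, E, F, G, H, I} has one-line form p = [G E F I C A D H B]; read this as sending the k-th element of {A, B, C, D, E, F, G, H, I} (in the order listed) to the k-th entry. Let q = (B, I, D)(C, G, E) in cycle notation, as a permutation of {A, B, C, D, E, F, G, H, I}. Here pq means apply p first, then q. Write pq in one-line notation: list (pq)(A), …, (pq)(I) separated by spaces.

E C F D G A B H I

(pq)(x) = q(p(x)). Computing each image: q(p(A)) = q(G) = E, q(p(B)) = q(E) = C, q(p(C)) = q(F) = F, q(p(D)) = q(I) = D, q(p(E)) = q(C) = G, q(p(F)) = q(A) = A, q(p(G)) = q(D) = B, q(p(H)) = q(H) = H, q(p(I)) = q(B) = I.
Hence pq = [E C F D G A B H I].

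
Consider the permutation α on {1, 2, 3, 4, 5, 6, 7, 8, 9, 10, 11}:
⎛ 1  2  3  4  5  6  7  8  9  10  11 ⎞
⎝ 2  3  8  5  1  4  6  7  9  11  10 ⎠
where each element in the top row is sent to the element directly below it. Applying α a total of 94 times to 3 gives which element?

1

Tracing 3 → 8 → … returns to 3 after 8 steps, so 3 lies in an 8-cycle (1, 2, 3, 8, 7, 6, 4, 5).
Powers repeat with period 8 on this cycle, and 94 mod 8 = 6, so α^94(3) = α^6(3).
Advancing 6 steps from 3: 3 → 8 → 7 → 6 → 4 → 5 → 1.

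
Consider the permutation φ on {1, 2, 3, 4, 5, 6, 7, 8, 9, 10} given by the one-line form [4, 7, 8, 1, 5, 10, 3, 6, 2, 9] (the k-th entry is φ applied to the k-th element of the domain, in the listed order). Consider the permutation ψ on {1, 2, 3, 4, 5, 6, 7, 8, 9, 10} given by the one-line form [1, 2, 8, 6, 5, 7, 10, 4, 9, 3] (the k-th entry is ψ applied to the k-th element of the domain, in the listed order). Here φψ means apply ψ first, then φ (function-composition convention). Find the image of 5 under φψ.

5

(φψ)(5) = φ(ψ(5)). ψ(5) = 5, then φ(5) = 5. So (φψ)(5) = 5.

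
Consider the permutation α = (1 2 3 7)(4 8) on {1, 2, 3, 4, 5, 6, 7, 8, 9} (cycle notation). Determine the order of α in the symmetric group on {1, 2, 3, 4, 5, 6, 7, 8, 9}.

4

The disjoint cycles have lengths 4, 2, 1, 1, 1.
Since disjoint cycles commute, ord(α) = lcm(4, 2) = 4.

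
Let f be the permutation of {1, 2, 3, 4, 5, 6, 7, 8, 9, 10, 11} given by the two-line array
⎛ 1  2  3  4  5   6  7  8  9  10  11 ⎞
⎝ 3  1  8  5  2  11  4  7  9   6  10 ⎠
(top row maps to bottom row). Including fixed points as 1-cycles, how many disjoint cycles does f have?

3

The cycle decomposition is (1 3 8 7 4 5 2)(6 11 10)(9), which has 3 cycles (counting 1-cycles).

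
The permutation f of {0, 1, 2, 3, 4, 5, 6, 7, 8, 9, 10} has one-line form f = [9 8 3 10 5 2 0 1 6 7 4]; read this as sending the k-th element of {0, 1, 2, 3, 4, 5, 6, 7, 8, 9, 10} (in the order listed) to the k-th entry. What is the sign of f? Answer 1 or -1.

-1

In disjoint-cycle form the cycle lengths are 6, 5.
A cycle is odd iff its length is even; f has 1 even-length cycle, so sgn(f) = (−1)^1 and f is odd.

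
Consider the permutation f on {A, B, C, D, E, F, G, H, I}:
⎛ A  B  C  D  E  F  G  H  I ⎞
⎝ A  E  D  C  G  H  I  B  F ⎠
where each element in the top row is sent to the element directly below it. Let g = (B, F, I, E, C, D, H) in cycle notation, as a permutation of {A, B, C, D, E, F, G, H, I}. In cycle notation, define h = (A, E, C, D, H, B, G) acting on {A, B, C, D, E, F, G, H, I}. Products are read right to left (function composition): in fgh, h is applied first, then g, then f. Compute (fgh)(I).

G

(fgh)(I) = f(g(h(I))). h(I) = I, then g(I) = E, then f(E) = G, so the result is G.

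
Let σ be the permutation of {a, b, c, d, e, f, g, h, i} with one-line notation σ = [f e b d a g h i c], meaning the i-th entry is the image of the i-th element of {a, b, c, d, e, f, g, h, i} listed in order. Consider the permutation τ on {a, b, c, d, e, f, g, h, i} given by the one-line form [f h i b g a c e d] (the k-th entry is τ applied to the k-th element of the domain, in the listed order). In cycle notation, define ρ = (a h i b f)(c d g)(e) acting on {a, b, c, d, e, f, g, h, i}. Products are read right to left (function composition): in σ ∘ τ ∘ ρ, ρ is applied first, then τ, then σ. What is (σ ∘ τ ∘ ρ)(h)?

d

(σ ∘ τ ∘ ρ)(h) = σ(τ(ρ(h))). ρ(h) = i, then τ(i) = d, then σ(d) = d, so the result is d.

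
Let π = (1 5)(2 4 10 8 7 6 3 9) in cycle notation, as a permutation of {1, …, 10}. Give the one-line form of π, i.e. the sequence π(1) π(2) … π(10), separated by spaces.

5 4 9 10 1 3 6 7 2 8

Image by image: 1→5, 2→4, 3→9, 4→10, 5→1, 6→3, 7→6, 8→7, 9→2, 10→8.
So the one-line form is 5 4 9 10 1 3 6 7 2 8.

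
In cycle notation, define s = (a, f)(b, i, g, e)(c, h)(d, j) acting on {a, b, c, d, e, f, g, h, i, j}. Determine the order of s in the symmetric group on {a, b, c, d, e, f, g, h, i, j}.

4

The cycle type of s is (4, 2, 2, 2).
Since disjoint cycles commute, ord(s) = lcm(4, 2, 2, 2) = 4.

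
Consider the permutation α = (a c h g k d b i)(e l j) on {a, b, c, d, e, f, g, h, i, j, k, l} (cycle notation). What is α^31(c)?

a

c lies in the 8-cycle (a c h g k d b i).
Powers repeat with period 8 on this cycle, and 31 mod 8 = 7, so α^31(c) = α^7(c).
Stepping 7 places around the cycle: c → h → g → k → d → b → i → a.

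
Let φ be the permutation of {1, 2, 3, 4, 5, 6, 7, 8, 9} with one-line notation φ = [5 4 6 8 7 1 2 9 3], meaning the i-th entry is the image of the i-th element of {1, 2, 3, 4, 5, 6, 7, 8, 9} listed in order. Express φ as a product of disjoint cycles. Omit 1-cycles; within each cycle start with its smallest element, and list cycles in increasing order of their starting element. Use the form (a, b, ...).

Iterating φ from 1 gives 1 → 5 → 7 → 2 → 4 → 8 → 9 → 3 → 6 → 1; that is the 9-cycle (1, 5, 7, 2, 4, 8, 9, 3, 6).
Repeating from the next unused element and collecting all non-trivial cycles gives (1, 5, 7, 2, 4, 8, 9, 3, 6).

(1, 5, 7, 2, 4, 8, 9, 3, 6)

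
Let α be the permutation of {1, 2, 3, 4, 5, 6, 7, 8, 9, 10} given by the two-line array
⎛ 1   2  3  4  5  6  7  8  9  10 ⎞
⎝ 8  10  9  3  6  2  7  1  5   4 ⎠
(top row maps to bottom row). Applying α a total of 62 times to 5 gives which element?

9

Tracing 5 → 6 → … returns to 5 after 7 steps, so 5 lies in a 7-cycle (2, 10, 4, 3, 9, 5, 6).
On a 7-cycle, α^7 is the identity, so α^62 = α^6 there (62 ≡ 6 mod 7).
Stepping 6 places around the cycle: 5 → 6 → 2 → 10 → 4 → 3 → 9.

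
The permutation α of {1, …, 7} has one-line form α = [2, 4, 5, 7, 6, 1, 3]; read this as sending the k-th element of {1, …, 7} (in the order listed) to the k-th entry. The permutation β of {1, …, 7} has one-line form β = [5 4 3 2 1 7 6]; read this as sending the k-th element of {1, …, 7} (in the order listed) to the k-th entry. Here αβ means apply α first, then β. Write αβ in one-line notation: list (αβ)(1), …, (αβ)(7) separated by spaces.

4 2 1 6 7 5 3

(αβ)(x) = β(α(x)). Computing each image: β(α(1)) = β(2) = 4, β(α(2)) = β(4) = 2, β(α(3)) = β(5) = 1, β(α(4)) = β(7) = 6, β(α(5)) = β(6) = 7, β(α(6)) = β(1) = 5, β(α(7)) = β(3) = 3.
Hence αβ = [4 2 1 6 7 5 3].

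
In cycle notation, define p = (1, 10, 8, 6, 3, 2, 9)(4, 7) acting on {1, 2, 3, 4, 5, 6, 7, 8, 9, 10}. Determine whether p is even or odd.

odd

The cycle lengths are 7, 2, 1.
A cycle of length ℓ contributes ℓ−1 transpositions, so p is a product of 6 + 1 = 7 transpositions — odd.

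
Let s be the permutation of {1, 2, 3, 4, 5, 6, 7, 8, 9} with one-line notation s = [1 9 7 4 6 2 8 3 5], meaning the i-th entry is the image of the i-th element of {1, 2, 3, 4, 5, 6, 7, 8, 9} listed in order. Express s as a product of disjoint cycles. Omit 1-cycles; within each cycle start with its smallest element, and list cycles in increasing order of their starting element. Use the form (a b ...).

Start at 2 and follow images: 2 → 9 → 5 → 6 → 2, giving the cycle (2 9 5 6).
Repeating from the next unused element and collecting all non-trivial cycles gives (2 9 5 6)(3 7 8).

(2 9 5 6)(3 7 8)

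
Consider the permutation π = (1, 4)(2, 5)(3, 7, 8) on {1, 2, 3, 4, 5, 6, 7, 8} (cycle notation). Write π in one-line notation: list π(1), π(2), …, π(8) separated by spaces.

4 5 7 1 2 6 8 3

Each element maps to the next entry in its cycle (wrapping to the front): 1↦4, 2↦5, 3↦7, 4↦1, 5↦2, 6↦6, 7↦8, 8↦3.
Listing these in domain order gives 4 5 7 1 2 6 8 3.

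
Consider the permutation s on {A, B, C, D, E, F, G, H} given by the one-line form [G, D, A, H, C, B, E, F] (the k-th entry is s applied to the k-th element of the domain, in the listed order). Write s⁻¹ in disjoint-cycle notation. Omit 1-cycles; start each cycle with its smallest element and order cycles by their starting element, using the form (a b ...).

(A C E G)(B F H D)

The cycle decomposition of s is (A G E C)(B D H F).
The inverse reverses every cycle; in canonical form, s⁻¹ = (A C E G)(B F H D).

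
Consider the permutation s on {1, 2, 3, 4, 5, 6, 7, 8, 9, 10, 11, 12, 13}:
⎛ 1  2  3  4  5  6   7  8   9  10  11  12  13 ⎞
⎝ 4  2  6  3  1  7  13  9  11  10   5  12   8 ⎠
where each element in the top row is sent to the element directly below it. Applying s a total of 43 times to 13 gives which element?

11

Tracing 13 → 8 → … returns to 13 after 10 steps, so 13 lies in a 10-cycle (1 4 3 6 7 13 8 9 11 5).
On a 10-cycle, s^10 is the identity, so s^43 = s^3 there (43 ≡ 3 mod 10).
Stepping 3 places around the cycle: 13 → 8 → 9 → 11.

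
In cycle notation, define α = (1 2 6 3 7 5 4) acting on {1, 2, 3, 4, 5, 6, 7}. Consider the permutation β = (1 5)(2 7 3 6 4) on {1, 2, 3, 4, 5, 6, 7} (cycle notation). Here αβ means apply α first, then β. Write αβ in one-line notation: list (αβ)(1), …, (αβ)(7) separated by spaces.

(αβ)(x) = β(α(x)). Computing each image: β(α(1)) = β(2) = 7, β(α(2)) = β(6) = 4, β(α(3)) = β(7) = 3, β(α(4)) = β(1) = 5, β(α(5)) = β(4) = 2, β(α(6)) = β(3) = 6, β(α(7)) = β(5) = 1.
Hence αβ = [7 4 3 5 2 6 1].

7 4 3 5 2 6 1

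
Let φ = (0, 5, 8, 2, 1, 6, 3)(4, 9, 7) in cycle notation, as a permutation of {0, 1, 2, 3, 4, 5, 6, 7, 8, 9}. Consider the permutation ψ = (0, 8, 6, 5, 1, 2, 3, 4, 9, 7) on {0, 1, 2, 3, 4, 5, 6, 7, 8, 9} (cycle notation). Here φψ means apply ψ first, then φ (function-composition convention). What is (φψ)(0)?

ψ(0) = 8, then φ(8) = 2; composing gives (φψ)(0) = 2.

2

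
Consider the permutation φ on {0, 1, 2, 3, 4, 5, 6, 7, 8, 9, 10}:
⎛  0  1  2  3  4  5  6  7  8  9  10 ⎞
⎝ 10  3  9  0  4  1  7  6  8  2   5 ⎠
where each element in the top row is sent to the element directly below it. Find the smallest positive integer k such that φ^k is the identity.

Decomposing into disjoint cycles gives cycle lengths 5, 2, 2, 1, 1.
The order of φ is the least common multiple of its cycle lengths: lcm(5, 2, 2) = 10.

10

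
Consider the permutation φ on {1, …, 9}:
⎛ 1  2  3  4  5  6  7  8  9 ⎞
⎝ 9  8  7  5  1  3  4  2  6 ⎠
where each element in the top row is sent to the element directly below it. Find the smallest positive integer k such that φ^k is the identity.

Writing φ as disjoint cycles, the cycle lengths are 7, 2.
The order of φ is the least common multiple of its cycle lengths: lcm(7, 2) = 14.

14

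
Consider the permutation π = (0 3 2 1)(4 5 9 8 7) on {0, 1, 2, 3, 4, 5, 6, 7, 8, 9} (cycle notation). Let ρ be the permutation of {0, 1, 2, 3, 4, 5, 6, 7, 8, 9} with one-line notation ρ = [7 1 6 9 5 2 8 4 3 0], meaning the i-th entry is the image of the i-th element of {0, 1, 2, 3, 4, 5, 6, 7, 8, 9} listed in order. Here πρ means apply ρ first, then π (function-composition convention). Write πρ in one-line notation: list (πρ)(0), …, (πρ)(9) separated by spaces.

Chase each element through ρ then π: 0 → 7 → 4; 1 → 1 → 0; 2 → 6 → 6; 3 → 9 → 8; 4 → 5 → 9; 5 → 2 → 1; 6 → 8 → 7; 7 → 4 → 5; 8 → 3 → 2; 9 → 0 → 3.
So πρ in one-line form is 4 0 6 8 9 1 7 5 2 3.

4 0 6 8 9 1 7 5 2 3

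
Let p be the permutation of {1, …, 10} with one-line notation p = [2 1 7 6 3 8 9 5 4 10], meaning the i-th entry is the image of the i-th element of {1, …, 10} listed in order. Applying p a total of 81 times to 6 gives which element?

7

Tracing 6 → 8 → … returns to 6 after 7 steps, so 6 lies in a 7-cycle (3, 7, 9, 4, 6, 8, 5).
Since the cycle has length 7, p^81 acts on it the same as p^4 (81 mod 7 = 4).
Stepping 4 places around the cycle: 6 → 8 → 5 → 3 → 7.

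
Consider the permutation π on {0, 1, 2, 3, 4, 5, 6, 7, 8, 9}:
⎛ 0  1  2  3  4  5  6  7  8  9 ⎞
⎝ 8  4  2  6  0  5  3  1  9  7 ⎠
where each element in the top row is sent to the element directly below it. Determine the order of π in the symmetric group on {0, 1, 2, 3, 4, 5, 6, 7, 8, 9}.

Writing π as disjoint cycles, the cycle lengths are 6, 2, 1, 1.
The order of π is the least common multiple of its cycle lengths: lcm(6, 2) = 6.

6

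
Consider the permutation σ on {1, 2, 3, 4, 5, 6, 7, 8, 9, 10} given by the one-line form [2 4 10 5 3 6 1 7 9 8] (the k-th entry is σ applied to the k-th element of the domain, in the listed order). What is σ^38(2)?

Tracing 2 → 4 → … returns to 2 after 8 steps, so 2 lies in an 8-cycle (1, 2, 4, 5, 3, 10, 8, 7).
Since the cycle has length 8, σ^38 acts on it the same as σ^6 (38 mod 8 = 6).
Advancing 6 steps from 2: 2 → 4 → 5 → 3 → 10 → 8 → 7.

7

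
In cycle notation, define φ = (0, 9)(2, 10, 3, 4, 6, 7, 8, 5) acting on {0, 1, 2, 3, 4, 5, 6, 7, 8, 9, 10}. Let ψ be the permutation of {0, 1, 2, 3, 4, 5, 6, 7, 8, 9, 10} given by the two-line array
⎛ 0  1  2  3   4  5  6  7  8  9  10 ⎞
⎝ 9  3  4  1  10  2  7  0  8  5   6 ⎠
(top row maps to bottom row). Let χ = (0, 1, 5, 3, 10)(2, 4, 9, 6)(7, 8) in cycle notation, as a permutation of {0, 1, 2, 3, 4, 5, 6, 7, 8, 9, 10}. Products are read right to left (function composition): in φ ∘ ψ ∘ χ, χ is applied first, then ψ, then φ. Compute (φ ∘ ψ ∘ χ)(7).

(φ ∘ ψ ∘ χ)(7) = φ(ψ(χ(7))). χ(7) = 8, then ψ(8) = 8, then φ(8) = 5, so the result is 5.

5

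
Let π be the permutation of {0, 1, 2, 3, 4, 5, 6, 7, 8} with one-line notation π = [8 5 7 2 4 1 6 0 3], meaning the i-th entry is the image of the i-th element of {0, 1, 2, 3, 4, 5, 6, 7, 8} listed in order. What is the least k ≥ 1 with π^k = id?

The disjoint-cycle form of π has cycle lengths 5, 2, 1, 1.
Since disjoint cycles commute, ord(π) = lcm(5, 2) = 10.

10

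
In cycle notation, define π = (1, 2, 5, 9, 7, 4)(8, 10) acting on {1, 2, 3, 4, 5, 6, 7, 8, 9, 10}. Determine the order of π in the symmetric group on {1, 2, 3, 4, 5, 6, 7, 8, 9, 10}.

The disjoint cycles have lengths 6, 2, 1, 1.
The order of π is the least common multiple of its cycle lengths: lcm(6, 2) = 6.

6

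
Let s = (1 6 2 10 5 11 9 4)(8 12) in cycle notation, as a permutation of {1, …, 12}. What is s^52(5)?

5 lies in the 8-cycle (1 6 2 10 5 11 9 4).
Powers repeat with period 8 on this cycle, and 52 mod 8 = 4, so s^52(5) = s^4(5).
Stepping 4 places around the cycle: 5 → 11 → 9 → 4 → 1.

1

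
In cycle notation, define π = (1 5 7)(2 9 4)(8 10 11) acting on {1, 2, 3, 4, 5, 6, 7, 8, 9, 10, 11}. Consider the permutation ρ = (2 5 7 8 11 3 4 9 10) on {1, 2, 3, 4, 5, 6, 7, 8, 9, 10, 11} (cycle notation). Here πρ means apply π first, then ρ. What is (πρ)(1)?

First apply π: π(1) = 5, then ρ(5) = 7. Thus (πρ)(1) = 7.

7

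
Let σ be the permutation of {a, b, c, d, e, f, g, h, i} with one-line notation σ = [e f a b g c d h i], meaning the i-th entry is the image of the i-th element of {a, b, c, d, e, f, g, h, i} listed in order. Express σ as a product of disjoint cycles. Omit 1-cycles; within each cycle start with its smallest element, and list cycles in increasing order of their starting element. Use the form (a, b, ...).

(a, e, g, d, b, f, c)

From a: a → e → g → d → b → f → c → a, closing the cycle (a, e, g, d, b, f, c).
Repeating from the next unused element and collecting all non-trivial cycles gives (a, e, g, d, b, f, c).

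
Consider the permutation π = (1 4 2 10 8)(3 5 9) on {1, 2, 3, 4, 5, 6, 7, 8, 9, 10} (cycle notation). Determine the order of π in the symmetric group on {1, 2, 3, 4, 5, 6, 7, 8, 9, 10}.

The disjoint cycles have lengths 5, 3, 1, 1.
Since disjoint cycles commute, ord(π) = lcm(5, 3) = 15.

15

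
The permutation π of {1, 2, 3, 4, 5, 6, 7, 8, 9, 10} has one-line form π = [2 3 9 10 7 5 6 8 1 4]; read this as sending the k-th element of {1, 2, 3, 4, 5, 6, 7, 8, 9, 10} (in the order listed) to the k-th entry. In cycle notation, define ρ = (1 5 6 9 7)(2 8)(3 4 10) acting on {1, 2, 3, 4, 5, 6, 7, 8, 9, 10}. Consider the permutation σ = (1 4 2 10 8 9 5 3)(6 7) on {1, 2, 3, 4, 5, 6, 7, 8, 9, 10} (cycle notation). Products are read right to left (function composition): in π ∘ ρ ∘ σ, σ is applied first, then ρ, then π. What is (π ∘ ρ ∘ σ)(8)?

6

Apply the permutations in order: σ(8) = 9, then ρ(9) = 7, then π(7) = 6. So (π ∘ ρ ∘ σ)(8) = 6.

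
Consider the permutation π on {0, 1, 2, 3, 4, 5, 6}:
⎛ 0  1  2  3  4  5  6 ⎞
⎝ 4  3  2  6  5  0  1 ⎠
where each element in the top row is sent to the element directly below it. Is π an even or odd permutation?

In disjoint-cycle form the cycle lengths are 3, 3, 1.
A cycle of length ℓ contributes ℓ−1 transpositions, so π is a product of 2 + 2 = 4 transpositions — even.

even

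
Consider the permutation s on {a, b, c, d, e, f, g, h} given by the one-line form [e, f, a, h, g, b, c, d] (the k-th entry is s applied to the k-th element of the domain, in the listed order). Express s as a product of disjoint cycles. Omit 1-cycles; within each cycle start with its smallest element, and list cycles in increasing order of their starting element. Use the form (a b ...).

Start at a and follow images: a → e → g → c → a, giving the cycle (a e g c).
Continuing from each remaining unvisited element yields (a e g c)(b f)(d h).

(a e g c)(b f)(d h)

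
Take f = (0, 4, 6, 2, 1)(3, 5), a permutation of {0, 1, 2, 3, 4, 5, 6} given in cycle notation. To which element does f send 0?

Within (0, 4, 6, 2, 1), 0 ↦ 4.

4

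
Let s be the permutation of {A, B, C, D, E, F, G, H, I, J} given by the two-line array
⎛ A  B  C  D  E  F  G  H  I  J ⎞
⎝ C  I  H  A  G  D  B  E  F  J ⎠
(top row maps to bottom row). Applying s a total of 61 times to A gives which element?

Tracing A → C → … returns to A after 9 steps, so A lies in a 9-cycle (A C H E G B I F D).
Since the cycle has length 9, s^61 acts on it the same as s^7 (61 mod 9 = 7).
Stepping 7 places around the cycle: A → C → H → E → G → B → I → F.

F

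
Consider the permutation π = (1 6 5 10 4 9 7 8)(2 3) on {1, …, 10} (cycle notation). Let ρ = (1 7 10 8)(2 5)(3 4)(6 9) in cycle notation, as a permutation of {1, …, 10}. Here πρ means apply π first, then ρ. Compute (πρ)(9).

10

First apply π: π(9) = 7, then ρ(7) = 10. Thus (πρ)(9) = 10.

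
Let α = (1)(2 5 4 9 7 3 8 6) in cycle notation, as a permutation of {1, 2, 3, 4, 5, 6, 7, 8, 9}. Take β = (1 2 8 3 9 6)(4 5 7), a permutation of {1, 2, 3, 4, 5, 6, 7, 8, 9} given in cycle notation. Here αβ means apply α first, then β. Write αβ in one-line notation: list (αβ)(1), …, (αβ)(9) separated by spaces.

2 7 3 6 5 8 9 1 4

Chase each element through α then β: 1 → 1 → 2; 2 → 5 → 7; 3 → 8 → 3; 4 → 9 → 6; 5 → 4 → 5; 6 → 2 → 8; 7 → 3 → 9; 8 → 6 → 1; 9 → 7 → 4.
So αβ in one-line form is 2 7 3 6 5 8 9 1 4.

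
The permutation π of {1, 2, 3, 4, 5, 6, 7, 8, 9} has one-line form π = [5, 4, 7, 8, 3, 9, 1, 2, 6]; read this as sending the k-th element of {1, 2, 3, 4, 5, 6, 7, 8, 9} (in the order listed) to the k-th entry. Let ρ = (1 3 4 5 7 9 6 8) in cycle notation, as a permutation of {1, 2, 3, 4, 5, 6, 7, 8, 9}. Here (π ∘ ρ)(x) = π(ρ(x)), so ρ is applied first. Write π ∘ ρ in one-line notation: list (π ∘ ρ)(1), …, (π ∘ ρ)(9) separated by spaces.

(π ∘ ρ)(x) = π(ρ(x)). Computing each image: π(ρ(1)) = π(3) = 7, π(ρ(2)) = π(2) = 4, π(ρ(3)) = π(4) = 8, π(ρ(4)) = π(5) = 3, π(ρ(5)) = π(7) = 1, π(ρ(6)) = π(8) = 2, π(ρ(7)) = π(9) = 6, π(ρ(8)) = π(1) = 5, π(ρ(9)) = π(6) = 9.
Hence π ∘ ρ = [7 4 8 3 1 2 6 5 9].

7 4 8 3 1 2 6 5 9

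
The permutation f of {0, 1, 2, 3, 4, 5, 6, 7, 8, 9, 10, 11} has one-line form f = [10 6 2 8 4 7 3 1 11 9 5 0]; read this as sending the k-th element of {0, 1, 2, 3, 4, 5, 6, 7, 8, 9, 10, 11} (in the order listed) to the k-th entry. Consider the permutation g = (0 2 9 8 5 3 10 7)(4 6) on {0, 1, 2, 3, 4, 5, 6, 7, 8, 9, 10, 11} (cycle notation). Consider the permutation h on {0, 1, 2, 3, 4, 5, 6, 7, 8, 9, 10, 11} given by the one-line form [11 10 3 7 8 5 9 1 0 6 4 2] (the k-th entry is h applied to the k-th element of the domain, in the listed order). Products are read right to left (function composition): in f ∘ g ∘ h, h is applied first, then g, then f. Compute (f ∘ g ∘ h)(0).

(f ∘ g ∘ h)(0) = f(g(h(0))). h(0) = 11, then g(11) = 11, then f(11) = 0, so the result is 0.

0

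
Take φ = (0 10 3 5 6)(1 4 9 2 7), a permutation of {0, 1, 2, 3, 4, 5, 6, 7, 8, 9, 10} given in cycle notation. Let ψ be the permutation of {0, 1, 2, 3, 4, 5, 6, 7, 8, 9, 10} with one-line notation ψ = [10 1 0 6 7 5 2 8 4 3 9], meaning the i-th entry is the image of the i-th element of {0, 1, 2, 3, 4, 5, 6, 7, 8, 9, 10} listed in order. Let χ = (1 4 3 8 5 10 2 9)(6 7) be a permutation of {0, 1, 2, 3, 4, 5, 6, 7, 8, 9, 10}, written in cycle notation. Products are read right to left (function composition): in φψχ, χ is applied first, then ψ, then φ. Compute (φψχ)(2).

Apply the permutations in order: χ(2) = 9, then ψ(9) = 3, then φ(3) = 5. So (φψχ)(2) = 5.

5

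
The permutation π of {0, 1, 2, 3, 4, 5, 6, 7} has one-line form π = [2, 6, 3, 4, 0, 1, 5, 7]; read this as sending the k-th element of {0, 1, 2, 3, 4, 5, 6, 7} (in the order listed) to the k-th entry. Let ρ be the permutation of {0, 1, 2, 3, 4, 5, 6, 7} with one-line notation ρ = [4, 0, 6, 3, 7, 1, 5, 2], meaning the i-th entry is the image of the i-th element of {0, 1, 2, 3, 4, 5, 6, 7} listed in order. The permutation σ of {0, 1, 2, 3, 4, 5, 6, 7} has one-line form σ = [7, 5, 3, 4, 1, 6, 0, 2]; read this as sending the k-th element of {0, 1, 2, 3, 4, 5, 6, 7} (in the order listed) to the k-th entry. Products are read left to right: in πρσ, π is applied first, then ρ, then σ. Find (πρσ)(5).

7

Apply the permutations in order: π(5) = 1, then ρ(1) = 0, then σ(0) = 7. So (πρσ)(5) = 7.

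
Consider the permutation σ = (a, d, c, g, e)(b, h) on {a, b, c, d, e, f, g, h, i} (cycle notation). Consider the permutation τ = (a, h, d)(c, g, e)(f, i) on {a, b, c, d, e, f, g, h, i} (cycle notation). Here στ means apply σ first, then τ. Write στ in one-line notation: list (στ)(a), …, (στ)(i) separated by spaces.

a d e g h i c b f

(στ)(x) = τ(σ(x)). Computing each image: τ(σ(a)) = τ(d) = a, τ(σ(b)) = τ(h) = d, τ(σ(c)) = τ(g) = e, τ(σ(d)) = τ(c) = g, τ(σ(e)) = τ(a) = h, τ(σ(f)) = τ(f) = i, τ(σ(g)) = τ(e) = c, τ(σ(h)) = τ(b) = b, τ(σ(i)) = τ(i) = f.
Hence στ = [a d e g h i c b f].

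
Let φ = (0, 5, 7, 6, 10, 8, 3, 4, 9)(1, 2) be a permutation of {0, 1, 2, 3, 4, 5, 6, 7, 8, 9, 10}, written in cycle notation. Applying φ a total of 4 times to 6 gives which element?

4

6 lies in the 9-cycle (0, 5, 7, 6, 10, 8, 3, 4, 9).
Stepping 4 places around the cycle: 6 → 10 → 8 → 3 → 4.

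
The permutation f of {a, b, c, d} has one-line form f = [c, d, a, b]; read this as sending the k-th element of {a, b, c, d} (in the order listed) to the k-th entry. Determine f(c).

c is element number 3 of the domain, and entry number 3 of the one-line form is a, so f(c) = a.

a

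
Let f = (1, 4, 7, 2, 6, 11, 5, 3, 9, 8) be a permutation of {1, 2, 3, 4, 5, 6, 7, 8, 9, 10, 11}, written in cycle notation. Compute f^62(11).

11 lies in the 10-cycle (1, 4, 7, 2, 6, 11, 5, 3, 9, 8).
Since the cycle has length 10, f^62 acts on it the same as f^2 (62 mod 10 = 2).
Advancing 2 steps from 11: 11 → 5 → 3.

3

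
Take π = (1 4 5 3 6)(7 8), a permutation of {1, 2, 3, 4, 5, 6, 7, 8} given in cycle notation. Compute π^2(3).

1

3 lies in the 5-cycle (1 4 5 3 6).
Stepping 2 places around the cycle: 3 → 6 → 1.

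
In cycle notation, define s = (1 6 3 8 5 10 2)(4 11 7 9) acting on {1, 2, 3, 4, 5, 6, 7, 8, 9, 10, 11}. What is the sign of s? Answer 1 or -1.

The cycle lengths are 7, 4.
A cycle is odd iff its length is even; s has 1 even-length cycle, so sgn(s) = (−1)^1 and s is odd.

-1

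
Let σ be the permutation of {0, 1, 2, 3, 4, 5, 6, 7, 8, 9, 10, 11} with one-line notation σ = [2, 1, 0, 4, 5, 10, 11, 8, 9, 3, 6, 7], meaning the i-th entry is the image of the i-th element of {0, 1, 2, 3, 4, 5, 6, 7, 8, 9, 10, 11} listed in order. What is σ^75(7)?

3

Tracing 7 → 8 → … returns to 7 after 9 steps, so 7 lies in a 9-cycle (3 4 5 10 6 11 7 8 9).
On a 9-cycle, σ^9 is the identity, so σ^75 = σ^3 there (75 ≡ 3 mod 9).
Advancing 3 steps from 7: 7 → 8 → 9 → 3.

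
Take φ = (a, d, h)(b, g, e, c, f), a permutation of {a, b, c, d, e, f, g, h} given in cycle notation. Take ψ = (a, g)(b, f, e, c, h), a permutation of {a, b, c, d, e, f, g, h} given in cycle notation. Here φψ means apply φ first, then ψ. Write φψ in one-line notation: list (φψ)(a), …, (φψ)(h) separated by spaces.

Chase each element through φ then ψ: a → d → d; b → g → a; c → f → e; d → h → b; e → c → h; f → b → f; g → e → c; h → a → g.
Collecting the images, φψ = [d a e b h f c g].

d a e b h f c g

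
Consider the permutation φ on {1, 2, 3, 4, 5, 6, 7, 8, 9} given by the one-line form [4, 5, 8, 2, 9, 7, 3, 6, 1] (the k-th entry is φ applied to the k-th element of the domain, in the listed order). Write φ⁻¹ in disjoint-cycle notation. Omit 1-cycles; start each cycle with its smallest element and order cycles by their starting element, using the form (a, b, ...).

The cycle decomposition of φ is (1, 4, 2, 5, 9)(3, 8, 6, 7).
The inverse reverses every cycle; in canonical form, φ⁻¹ = (1, 9, 5, 2, 4)(3, 7, 6, 8).

(1, 9, 5, 2, 4)(3, 7, 6, 8)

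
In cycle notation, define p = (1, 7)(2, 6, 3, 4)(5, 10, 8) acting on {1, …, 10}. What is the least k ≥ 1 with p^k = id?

12

The cycle type of p is (4, 3, 2, 1).
The order is lcm(4, 3, 2) = 12.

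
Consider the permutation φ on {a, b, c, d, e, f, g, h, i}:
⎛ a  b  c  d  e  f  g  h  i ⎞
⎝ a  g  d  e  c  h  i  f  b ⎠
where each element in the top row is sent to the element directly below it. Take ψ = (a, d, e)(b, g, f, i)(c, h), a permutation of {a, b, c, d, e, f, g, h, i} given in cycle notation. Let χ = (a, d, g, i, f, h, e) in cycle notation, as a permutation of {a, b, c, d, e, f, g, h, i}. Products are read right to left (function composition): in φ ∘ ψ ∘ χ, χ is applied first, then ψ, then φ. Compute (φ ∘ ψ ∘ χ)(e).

Apply the permutations in order: χ(e) = a, then ψ(a) = d, then φ(d) = e. So (φ ∘ ψ ∘ χ)(e) = e.

e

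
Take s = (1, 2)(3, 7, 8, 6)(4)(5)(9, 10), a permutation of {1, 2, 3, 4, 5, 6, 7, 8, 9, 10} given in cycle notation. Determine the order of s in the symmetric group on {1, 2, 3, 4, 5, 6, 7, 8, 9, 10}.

4

The cycle type of s is (4, 2, 2, 1, 1).
Since disjoint cycles commute, ord(s) = lcm(4, 2, 2) = 4.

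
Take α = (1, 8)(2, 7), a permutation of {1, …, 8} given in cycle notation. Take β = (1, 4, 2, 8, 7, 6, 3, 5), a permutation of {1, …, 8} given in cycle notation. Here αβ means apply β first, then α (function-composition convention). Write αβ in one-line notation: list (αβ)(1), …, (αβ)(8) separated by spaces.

4 1 5 7 8 3 6 2

Chase each element through β then α: 1 → 4 → 4; 2 → 8 → 1; 3 → 5 → 5; 4 → 2 → 7; 5 → 1 → 8; 6 → 3 → 3; 7 → 6 → 6; 8 → 7 → 2.
So αβ in one-line form is 4 1 5 7 8 3 6 2.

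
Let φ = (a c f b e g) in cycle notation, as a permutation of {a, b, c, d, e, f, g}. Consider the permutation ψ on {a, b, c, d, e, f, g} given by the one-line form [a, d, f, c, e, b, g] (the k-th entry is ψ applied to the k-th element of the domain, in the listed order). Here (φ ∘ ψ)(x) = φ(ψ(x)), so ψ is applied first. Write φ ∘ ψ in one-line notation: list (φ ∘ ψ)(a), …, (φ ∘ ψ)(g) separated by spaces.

(φ ∘ ψ)(x) = φ(ψ(x)). Computing each image: φ(ψ(a)) = φ(a) = c, φ(ψ(b)) = φ(d) = d, φ(ψ(c)) = φ(f) = b, φ(ψ(d)) = φ(c) = f, φ(ψ(e)) = φ(e) = g, φ(ψ(f)) = φ(b) = e, φ(ψ(g)) = φ(g) = a.
Hence φ ∘ ψ = [c d b f g e a].

c d b f g e a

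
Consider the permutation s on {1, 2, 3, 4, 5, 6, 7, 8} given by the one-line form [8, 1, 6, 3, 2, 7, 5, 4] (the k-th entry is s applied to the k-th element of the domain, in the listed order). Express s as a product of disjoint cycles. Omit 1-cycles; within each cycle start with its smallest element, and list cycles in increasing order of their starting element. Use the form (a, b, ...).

Start at 1 and follow images: 1 → 8 → 4 → 3 → 6 → 7 → 5 → 2 → 1, giving the cycle (1, 8, 4, 3, 6, 7, 5, 2).
Continuing from each remaining unvisited element yields (1, 8, 4, 3, 6, 7, 5, 2).

(1, 8, 4, 3, 6, 7, 5, 2)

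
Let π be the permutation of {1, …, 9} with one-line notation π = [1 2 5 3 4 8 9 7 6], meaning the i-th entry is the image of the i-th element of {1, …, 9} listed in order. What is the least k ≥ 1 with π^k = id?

12

The disjoint-cycle form of π has cycle lengths 4, 3, 1, 1.
Since disjoint cycles commute, ord(π) = lcm(4, 3) = 12.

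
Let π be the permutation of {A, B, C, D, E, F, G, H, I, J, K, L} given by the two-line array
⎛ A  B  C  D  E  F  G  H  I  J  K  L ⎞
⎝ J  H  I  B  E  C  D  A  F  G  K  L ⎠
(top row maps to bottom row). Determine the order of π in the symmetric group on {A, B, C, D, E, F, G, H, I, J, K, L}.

Decomposing into disjoint cycles gives cycle lengths 6, 3, 1, 1, 1.
The order of π is the least common multiple of its cycle lengths: lcm(6, 3) = 6.

6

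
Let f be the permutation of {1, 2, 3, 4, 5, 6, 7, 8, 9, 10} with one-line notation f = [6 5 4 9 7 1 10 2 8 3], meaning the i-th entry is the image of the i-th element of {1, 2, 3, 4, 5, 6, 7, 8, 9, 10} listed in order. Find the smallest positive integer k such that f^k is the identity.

Decomposing into disjoint cycles gives cycle lengths 8, 2.
The order is lcm(8, 2) = 8.

8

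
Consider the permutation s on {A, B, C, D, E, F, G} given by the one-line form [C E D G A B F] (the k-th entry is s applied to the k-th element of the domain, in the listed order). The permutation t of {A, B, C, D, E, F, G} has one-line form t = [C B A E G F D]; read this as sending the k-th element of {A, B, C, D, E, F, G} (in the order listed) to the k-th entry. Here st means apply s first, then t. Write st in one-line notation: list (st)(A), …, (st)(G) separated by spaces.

A G E D C B F

(st)(x) = t(s(x)). Computing each image: t(s(A)) = t(C) = A, t(s(B)) = t(E) = G, t(s(C)) = t(D) = E, t(s(D)) = t(G) = D, t(s(E)) = t(A) = C, t(s(F)) = t(B) = B, t(s(G)) = t(F) = F.
Hence st = [A G E D C B F].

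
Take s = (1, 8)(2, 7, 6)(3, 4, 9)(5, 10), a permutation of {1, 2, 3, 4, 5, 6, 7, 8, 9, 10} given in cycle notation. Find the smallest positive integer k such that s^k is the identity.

6

The cycle type of s is (3, 3, 2, 2).
Since disjoint cycles commute, ord(s) = lcm(3, 3, 2, 2) = 6.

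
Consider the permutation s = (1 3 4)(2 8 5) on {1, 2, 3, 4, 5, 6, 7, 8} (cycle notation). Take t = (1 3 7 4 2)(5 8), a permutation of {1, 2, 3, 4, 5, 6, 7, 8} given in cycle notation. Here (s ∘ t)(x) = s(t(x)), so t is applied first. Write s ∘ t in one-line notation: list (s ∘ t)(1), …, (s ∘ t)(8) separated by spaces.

Chase each element through t then s: 1 → 3 → 4; 2 → 1 → 3; 3 → 7 → 7; 4 → 2 → 8; 5 → 8 → 5; 6 → 6 → 6; 7 → 4 → 1; 8 → 5 → 2.
So s ∘ t in one-line form is 4 3 7 8 5 6 1 2.

4 3 7 8 5 6 1 2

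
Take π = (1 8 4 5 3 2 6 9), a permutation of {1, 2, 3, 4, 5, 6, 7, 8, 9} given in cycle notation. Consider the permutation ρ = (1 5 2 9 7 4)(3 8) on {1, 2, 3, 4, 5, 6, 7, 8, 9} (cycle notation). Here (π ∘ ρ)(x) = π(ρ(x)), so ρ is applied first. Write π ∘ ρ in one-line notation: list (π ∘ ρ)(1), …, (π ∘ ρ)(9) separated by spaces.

For each element, apply ρ then π: 1 → 5 → 3; 2 → 9 → 1; 3 → 8 → 4; 4 → 1 → 8; 5 → 2 → 6; 6 → 6 → 9; 7 → 4 → 5; 8 → 3 → 2; 9 → 7 → 7.
So π ∘ ρ in one-line form is 3 1 4 8 6 9 5 2 7.

3 1 4 8 6 9 5 2 7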